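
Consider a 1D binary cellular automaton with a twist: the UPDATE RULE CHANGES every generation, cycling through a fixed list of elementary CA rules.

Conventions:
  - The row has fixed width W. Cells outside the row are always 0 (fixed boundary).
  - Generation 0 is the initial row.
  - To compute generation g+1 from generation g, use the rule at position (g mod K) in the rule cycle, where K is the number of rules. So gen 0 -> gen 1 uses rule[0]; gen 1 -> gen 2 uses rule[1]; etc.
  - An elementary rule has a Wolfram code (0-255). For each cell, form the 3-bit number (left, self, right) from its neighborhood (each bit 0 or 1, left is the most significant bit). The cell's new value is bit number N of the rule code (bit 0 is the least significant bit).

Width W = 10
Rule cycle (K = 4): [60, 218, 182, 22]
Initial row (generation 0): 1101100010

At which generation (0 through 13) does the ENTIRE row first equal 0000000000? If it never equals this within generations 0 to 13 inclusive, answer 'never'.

Answer: 8

Derivation:
Gen 0: 1101100010
Gen 1 (rule 60): 1011010011
Gen 2 (rule 218): 0011001111
Gen 3 (rule 182): 0100110110
Gen 4 (rule 22): 1111000001
Gen 5 (rule 60): 1000100001
Gen 6 (rule 218): 0101010010
Gen 7 (rule 182): 1111111111
Gen 8 (rule 22): 0000000000
Gen 9 (rule 60): 0000000000
Gen 10 (rule 218): 0000000000
Gen 11 (rule 182): 0000000000
Gen 12 (rule 22): 0000000000
Gen 13 (rule 60): 0000000000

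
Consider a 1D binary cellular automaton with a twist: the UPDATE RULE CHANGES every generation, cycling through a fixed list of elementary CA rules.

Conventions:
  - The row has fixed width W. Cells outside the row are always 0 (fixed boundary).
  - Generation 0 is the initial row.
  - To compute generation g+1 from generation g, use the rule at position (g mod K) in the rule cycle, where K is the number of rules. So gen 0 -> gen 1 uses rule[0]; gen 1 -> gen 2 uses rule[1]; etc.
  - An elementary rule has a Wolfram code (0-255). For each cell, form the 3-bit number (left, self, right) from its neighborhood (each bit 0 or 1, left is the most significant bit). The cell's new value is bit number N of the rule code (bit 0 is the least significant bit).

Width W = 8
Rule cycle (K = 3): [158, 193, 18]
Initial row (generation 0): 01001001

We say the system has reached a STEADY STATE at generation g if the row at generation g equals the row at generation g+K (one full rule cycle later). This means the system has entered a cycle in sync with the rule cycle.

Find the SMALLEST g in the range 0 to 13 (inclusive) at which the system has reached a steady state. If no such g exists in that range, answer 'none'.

Answer: 3

Derivation:
Gen 0: 01001001
Gen 1 (rule 158): 11111111
Gen 2 (rule 193): 01111111
Gen 3 (rule 18): 10000000
Gen 4 (rule 158): 11000000
Gen 5 (rule 193): 01011111
Gen 6 (rule 18): 10000000
Gen 7 (rule 158): 11000000
Gen 8 (rule 193): 01011111
Gen 9 (rule 18): 10000000
Gen 10 (rule 158): 11000000
Gen 11 (rule 193): 01011111
Gen 12 (rule 18): 10000000
Gen 13 (rule 158): 11000000
Gen 14 (rule 193): 01011111
Gen 15 (rule 18): 10000000
Gen 16 (rule 158): 11000000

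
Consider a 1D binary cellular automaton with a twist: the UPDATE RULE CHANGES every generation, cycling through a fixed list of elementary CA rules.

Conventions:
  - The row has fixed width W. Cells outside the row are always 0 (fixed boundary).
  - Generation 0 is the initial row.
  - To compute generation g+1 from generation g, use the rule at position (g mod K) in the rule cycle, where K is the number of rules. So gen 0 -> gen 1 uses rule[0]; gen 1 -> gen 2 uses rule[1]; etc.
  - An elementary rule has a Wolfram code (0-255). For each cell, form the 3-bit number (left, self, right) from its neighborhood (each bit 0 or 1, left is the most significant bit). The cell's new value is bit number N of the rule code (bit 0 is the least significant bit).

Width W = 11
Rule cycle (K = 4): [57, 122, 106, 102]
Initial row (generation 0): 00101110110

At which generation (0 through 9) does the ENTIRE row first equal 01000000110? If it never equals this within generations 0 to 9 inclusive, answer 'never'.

Gen 0: 00101110110
Gen 1 (rule 57): 10011001101
Gen 2 (rule 122): 01111111110
Gen 3 (rule 106): 11000000010
Gen 4 (rule 102): 01000000110
Gen 5 (rule 57): 00111110101
Gen 6 (rule 122): 01100011010
Gen 7 (rule 106): 11100111100
Gen 8 (rule 102): 00101000100
Gen 9 (rule 57): 10010110011

Answer: 4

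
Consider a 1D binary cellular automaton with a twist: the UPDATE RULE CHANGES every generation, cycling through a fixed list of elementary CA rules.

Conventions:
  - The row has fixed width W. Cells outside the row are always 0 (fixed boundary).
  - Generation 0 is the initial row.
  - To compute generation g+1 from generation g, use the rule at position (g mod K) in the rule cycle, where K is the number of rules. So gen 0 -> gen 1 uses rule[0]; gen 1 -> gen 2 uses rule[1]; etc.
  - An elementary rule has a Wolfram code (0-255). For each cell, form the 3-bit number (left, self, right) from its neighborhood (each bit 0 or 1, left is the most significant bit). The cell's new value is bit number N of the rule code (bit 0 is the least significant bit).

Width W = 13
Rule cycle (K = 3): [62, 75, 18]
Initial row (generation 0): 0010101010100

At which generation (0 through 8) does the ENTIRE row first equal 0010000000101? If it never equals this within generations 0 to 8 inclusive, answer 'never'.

Gen 0: 0010101010100
Gen 1 (rule 62): 0111111111110
Gen 2 (rule 75): 1100000000010
Gen 3 (rule 18): 0010000000101
Gen 4 (rule 62): 0111000001111
Gen 5 (rule 75): 1101011111001
Gen 6 (rule 18): 0000000000110
Gen 7 (rule 62): 0000000001101
Gen 8 (rule 75): 1111111111100

Answer: 3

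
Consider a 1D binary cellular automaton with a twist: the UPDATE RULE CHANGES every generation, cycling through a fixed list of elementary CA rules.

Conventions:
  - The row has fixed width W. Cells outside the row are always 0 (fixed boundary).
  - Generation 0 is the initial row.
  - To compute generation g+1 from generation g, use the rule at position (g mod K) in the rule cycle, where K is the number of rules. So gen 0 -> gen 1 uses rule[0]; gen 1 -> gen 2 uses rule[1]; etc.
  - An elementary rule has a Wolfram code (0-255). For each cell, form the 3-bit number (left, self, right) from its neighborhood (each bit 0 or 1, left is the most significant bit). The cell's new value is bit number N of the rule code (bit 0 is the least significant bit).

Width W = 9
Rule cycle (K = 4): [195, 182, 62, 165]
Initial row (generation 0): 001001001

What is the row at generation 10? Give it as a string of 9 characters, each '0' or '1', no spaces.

Answer: 001011111

Derivation:
Gen 0: 001001001
Gen 1 (rule 195): 110010010
Gen 2 (rule 182): 001111111
Gen 3 (rule 62): 011000000
Gen 4 (rule 165): 000011111
Gen 5 (rule 195): 111101111
Gen 6 (rule 182): 011010110
Gen 7 (rule 62): 110111101
Gen 8 (rule 165): 001011011
Gen 9 (rule 195): 110001001
Gen 10 (rule 182): 001011111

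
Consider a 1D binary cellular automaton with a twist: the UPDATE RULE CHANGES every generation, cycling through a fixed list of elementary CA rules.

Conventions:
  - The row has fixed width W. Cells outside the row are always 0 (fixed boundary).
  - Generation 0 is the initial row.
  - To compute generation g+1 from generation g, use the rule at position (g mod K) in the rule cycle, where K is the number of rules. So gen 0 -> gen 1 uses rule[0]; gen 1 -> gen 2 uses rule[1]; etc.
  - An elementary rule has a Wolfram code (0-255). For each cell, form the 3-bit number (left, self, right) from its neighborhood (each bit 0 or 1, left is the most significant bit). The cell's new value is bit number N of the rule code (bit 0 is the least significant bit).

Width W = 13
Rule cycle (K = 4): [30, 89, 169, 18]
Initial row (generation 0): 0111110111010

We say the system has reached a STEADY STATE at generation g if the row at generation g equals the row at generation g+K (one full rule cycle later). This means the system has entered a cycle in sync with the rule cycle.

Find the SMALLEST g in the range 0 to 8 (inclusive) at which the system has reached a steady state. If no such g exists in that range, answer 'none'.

Gen 0: 0111110111010
Gen 1 (rule 30): 1100000100011
Gen 2 (rule 89): 1111110011011
Gen 3 (rule 169): 1111100010110
Gen 4 (rule 18): 0000010100001
Gen 5 (rule 30): 0000110110011
Gen 6 (rule 89): 1110110111011
Gen 7 (rule 169): 1101101110110
Gen 8 (rule 18): 0000000000001
Gen 9 (rule 30): 0000000000011
Gen 10 (rule 89): 1111111111011
Gen 11 (rule 169): 1111111110110
Gen 12 (rule 18): 0000000000001

Answer: 8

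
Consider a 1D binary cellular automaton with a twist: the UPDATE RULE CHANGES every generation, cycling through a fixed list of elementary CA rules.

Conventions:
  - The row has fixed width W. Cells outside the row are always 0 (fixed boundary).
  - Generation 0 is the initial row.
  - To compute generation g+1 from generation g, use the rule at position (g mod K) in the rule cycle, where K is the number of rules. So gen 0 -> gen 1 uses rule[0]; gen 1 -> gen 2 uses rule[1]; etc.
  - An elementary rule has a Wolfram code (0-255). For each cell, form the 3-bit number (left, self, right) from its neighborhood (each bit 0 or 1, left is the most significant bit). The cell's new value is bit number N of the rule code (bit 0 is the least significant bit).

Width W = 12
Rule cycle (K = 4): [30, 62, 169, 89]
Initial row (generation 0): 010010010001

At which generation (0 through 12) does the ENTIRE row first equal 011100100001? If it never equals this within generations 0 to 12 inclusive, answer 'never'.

Answer: never

Derivation:
Gen 0: 010010010001
Gen 1 (rule 30): 111111111011
Gen 2 (rule 62): 100000000110
Gen 3 (rule 169): 001111110100
Gen 4 (rule 89): 101000010011
Gen 5 (rule 30): 101100111110
Gen 6 (rule 62): 111011100001
Gen 7 (rule 169): 110111001100
Gen 8 (rule 89): 110101101111
Gen 9 (rule 30): 100101001000
Gen 10 (rule 62): 111111111100
Gen 11 (rule 169): 111111111001
Gen 12 (rule 89): 100000001100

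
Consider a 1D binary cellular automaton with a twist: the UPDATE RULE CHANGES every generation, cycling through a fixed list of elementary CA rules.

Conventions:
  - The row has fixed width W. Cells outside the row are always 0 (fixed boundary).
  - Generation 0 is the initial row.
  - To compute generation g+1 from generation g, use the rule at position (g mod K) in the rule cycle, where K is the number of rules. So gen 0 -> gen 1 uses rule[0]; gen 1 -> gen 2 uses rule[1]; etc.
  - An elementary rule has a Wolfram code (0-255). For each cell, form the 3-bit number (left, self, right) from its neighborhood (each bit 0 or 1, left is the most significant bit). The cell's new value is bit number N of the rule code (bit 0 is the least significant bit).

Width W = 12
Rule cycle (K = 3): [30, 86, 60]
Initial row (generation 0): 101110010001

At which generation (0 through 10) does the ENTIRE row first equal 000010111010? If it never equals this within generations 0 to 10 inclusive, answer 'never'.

Answer: never

Derivation:
Gen 0: 101110010001
Gen 1 (rule 30): 101001111011
Gen 2 (rule 86): 101110001001
Gen 3 (rule 60): 111001001101
Gen 4 (rule 30): 100111111001
Gen 5 (rule 86): 111000001111
Gen 6 (rule 60): 100100001000
Gen 7 (rule 30): 111110011100
Gen 8 (rule 86): 000011100110
Gen 9 (rule 60): 000010010101
Gen 10 (rule 30): 000111110101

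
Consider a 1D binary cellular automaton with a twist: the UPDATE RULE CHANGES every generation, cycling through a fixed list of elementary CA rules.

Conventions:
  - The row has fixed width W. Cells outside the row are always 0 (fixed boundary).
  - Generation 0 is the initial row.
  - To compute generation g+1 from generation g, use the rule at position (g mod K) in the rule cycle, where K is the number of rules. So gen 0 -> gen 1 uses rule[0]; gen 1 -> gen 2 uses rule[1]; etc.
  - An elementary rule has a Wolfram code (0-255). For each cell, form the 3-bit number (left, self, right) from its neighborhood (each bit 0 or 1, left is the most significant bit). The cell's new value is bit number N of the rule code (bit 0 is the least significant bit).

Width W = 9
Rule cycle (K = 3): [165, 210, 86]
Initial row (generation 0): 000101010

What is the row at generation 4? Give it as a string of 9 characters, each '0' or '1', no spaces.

Answer: 011001101

Derivation:
Gen 0: 000101010
Gen 1 (rule 165): 110111110
Gen 2 (rule 210): 010011111
Gen 3 (rule 86): 111100001
Gen 4 (rule 165): 011001101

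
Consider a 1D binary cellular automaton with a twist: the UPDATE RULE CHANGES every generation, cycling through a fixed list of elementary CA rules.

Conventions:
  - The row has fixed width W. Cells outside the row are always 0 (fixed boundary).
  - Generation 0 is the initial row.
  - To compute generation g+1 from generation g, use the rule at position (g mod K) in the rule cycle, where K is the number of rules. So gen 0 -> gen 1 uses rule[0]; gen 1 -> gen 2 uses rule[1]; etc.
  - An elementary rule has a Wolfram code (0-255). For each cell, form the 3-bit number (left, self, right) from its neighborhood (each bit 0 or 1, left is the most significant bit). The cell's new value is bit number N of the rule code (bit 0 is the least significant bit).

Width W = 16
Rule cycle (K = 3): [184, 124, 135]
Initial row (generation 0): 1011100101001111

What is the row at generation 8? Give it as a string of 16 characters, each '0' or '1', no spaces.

Gen 0: 1011100101001111
Gen 1 (rule 184): 0111010010101110
Gen 2 (rule 124): 0101111011111011
Gen 3 (rule 135): 1100110001110000
Gen 4 (rule 184): 1010101001101000
Gen 5 (rule 124): 1111111101111100
Gen 6 (rule 135): 0111111000111001
Gen 7 (rule 184): 0111110100110100
Gen 8 (rule 124): 0100011110111110

Answer: 0100011110111110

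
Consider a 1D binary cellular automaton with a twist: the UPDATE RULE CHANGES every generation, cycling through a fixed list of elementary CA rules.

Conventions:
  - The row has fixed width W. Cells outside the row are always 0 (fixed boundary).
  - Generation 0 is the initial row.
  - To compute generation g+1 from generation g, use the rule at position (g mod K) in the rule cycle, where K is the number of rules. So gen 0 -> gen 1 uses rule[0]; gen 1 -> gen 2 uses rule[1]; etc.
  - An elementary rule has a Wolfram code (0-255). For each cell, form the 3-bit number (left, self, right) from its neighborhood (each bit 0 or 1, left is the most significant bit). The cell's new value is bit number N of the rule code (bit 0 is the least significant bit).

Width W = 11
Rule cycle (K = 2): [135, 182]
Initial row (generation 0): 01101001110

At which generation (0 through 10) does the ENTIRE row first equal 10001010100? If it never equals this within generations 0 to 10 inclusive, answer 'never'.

Answer: 1

Derivation:
Gen 0: 01101001110
Gen 1 (rule 135): 10001010100
Gen 2 (rule 182): 11011111110
Gen 3 (rule 135): 00001111100
Gen 4 (rule 182): 00010111010
Gen 5 (rule 135): 11110010010
Gen 6 (rule 182): 01101111111
Gen 7 (rule 135): 10000111110
Gen 8 (rule 182): 11001011101
Gen 9 (rule 135): 00011001001
Gen 10 (rule 182): 00100111111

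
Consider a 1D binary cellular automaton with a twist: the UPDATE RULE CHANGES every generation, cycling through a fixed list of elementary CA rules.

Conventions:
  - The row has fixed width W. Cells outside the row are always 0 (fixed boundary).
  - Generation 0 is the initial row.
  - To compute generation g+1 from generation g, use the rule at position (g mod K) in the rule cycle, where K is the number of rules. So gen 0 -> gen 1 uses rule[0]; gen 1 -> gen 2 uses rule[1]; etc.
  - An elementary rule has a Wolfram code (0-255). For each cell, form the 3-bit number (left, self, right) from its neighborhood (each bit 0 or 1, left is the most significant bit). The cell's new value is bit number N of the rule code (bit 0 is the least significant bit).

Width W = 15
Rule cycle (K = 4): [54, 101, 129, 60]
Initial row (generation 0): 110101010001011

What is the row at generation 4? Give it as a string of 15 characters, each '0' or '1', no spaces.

Gen 0: 110101010001011
Gen 1 (rule 54): 001111111011100
Gen 2 (rule 101): 100000001100101
Gen 3 (rule 129): 001111100000000
Gen 4 (rule 60): 001000010000000

Answer: 001000010000000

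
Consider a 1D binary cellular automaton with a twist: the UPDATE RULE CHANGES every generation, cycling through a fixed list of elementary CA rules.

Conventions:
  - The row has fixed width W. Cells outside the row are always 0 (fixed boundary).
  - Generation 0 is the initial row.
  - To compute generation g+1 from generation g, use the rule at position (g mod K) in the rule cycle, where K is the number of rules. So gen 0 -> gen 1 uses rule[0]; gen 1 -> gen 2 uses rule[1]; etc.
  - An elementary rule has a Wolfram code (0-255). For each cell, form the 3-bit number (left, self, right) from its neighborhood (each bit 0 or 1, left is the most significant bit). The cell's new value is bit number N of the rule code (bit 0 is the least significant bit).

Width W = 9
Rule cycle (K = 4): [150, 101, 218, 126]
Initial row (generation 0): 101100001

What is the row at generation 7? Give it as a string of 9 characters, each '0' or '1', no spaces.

Answer: 110111101

Derivation:
Gen 0: 101100001
Gen 1 (rule 150): 100010011
Gen 2 (rule 101): 101010001
Gen 3 (rule 218): 000001010
Gen 4 (rule 126): 000011111
Gen 5 (rule 150): 000101110
Gen 6 (rule 101): 110110010
Gen 7 (rule 218): 110111101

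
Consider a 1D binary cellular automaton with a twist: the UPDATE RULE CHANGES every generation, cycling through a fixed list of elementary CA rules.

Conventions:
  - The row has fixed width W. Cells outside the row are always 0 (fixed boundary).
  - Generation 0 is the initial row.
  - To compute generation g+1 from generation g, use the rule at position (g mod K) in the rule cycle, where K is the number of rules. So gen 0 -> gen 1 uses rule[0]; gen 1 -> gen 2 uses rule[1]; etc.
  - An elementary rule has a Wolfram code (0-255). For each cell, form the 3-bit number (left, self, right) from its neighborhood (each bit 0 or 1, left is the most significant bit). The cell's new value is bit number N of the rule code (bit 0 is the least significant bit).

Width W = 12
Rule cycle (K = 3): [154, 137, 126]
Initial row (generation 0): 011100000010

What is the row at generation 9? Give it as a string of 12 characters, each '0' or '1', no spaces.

Answer: 111111111110

Derivation:
Gen 0: 011100000010
Gen 1 (rule 154): 111010000101
Gen 2 (rule 137): 110000110000
Gen 3 (rule 126): 111001111000
Gen 4 (rule 154): 110111110100
Gen 5 (rule 137): 100111100001
Gen 6 (rule 126): 111100110011
Gen 7 (rule 154): 111011101110
Gen 8 (rule 137): 110011001100
Gen 9 (rule 126): 111111111110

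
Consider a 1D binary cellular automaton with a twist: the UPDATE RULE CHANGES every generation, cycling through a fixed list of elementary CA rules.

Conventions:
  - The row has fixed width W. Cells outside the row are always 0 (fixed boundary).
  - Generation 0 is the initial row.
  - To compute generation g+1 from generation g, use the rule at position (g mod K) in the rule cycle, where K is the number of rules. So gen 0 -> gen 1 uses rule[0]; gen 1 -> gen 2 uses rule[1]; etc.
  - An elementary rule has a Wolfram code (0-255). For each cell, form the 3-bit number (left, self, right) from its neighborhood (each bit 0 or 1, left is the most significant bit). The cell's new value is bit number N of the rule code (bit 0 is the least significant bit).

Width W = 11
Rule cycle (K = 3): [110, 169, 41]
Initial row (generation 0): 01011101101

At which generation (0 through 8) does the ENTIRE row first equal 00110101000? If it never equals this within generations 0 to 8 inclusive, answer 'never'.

Gen 0: 01011101101
Gen 1 (rule 110): 11110111111
Gen 2 (rule 169): 11101111110
Gen 3 (rule 41): 10011000000
Gen 4 (rule 110): 10111000000
Gen 5 (rule 169): 01110011111
Gen 6 (rule 41): 01000010000
Gen 7 (rule 110): 11000110000
Gen 8 (rule 169): 10010100111

Answer: never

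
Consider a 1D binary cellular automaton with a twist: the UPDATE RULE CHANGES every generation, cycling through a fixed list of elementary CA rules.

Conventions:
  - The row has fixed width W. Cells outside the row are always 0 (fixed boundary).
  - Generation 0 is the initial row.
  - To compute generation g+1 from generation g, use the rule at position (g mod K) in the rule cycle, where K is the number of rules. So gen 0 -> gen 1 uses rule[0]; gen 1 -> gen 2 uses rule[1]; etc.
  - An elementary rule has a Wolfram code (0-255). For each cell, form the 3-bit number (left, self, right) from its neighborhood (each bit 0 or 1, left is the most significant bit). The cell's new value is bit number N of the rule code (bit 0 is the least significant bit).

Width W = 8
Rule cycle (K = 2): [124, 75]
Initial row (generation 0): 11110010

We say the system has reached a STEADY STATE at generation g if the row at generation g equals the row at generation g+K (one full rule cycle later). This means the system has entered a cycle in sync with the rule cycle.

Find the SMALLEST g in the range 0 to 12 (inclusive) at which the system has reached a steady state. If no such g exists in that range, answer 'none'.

Gen 0: 11110010
Gen 1 (rule 124): 10011011
Gen 2 (rule 75): 00111011
Gen 3 (rule 124): 00101111
Gen 4 (rule 75): 11001001
Gen 5 (rule 124): 11101101
Gen 6 (rule 75): 10101100
Gen 7 (rule 124): 11111110
Gen 8 (rule 75): 10000010
Gen 9 (rule 124): 11000011
Gen 10 (rule 75): 11011111
Gen 11 (rule 124): 11110001
Gen 12 (rule 75): 10010110
Gen 13 (rule 124): 11011111
Gen 14 (rule 75): 11010001

Answer: none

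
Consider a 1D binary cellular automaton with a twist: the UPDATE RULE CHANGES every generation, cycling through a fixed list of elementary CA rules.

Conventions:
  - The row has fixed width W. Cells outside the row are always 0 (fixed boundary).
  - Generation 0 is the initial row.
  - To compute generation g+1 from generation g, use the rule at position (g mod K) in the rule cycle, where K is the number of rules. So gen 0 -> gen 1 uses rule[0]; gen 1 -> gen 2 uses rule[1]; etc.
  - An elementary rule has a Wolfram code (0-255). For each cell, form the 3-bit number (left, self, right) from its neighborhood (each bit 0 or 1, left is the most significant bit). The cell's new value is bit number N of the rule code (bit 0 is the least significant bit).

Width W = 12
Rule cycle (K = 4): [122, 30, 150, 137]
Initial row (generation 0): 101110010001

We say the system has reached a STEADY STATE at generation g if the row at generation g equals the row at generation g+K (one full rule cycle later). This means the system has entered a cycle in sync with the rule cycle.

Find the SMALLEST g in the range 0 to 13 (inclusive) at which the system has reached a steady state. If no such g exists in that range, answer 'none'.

Answer: 10

Derivation:
Gen 0: 101110010001
Gen 1 (rule 122): 011011101010
Gen 2 (rule 30): 110010001011
Gen 3 (rule 150): 001111011000
Gen 4 (rule 137): 101110010011
Gen 5 (rule 122): 011011101111
Gen 6 (rule 30): 110010001000
Gen 7 (rule 150): 001111011100
Gen 8 (rule 137): 101110011001
Gen 9 (rule 122): 011011111110
Gen 10 (rule 30): 110010000001
Gen 11 (rule 150): 001111000011
Gen 12 (rule 137): 101110011010
Gen 13 (rule 122): 011011111101
Gen 14 (rule 30): 110010000001
Gen 15 (rule 150): 001111000011
Gen 16 (rule 137): 101110011010
Gen 17 (rule 122): 011011111101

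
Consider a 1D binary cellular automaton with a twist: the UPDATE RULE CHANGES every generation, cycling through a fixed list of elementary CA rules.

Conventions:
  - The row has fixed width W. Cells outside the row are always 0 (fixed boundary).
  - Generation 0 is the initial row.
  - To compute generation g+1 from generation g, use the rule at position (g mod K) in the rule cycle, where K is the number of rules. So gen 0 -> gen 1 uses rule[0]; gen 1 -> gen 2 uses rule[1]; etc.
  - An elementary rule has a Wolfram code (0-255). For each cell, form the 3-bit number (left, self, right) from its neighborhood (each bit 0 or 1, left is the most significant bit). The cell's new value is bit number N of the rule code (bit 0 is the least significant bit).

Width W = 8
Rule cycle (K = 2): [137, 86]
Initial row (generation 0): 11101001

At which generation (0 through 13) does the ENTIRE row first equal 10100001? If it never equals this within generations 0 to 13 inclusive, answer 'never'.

Answer: never

Derivation:
Gen 0: 11101001
Gen 1 (rule 137): 11000000
Gen 2 (rule 86): 01100000
Gen 3 (rule 137): 01001111
Gen 4 (rule 86): 11110001
Gen 5 (rule 137): 11100100
Gen 6 (rule 86): 00111110
Gen 7 (rule 137): 10111100
Gen 8 (rule 86): 10000110
Gen 9 (rule 137): 00110100
Gen 10 (rule 86): 01010110
Gen 11 (rule 137): 00000100
Gen 12 (rule 86): 00001110
Gen 13 (rule 137): 11101100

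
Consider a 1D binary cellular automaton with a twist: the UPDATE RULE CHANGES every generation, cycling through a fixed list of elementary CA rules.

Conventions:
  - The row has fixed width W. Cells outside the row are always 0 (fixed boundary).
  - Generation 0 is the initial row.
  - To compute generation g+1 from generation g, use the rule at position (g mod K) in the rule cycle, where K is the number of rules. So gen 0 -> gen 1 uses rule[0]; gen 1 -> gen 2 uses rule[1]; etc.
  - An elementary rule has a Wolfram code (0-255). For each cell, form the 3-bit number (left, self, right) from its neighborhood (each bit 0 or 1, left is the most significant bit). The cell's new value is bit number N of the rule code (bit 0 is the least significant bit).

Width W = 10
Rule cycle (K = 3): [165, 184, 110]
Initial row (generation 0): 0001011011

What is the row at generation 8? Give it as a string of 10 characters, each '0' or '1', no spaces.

Gen 0: 0001011011
Gen 1 (rule 165): 1101100100
Gen 2 (rule 184): 1011010010
Gen 3 (rule 110): 1111110110
Gen 4 (rule 165): 0111101000
Gen 5 (rule 184): 0111010100
Gen 6 (rule 110): 1101111100
Gen 7 (rule 165): 0010111001
Gen 8 (rule 184): 0001110100

Answer: 0001110100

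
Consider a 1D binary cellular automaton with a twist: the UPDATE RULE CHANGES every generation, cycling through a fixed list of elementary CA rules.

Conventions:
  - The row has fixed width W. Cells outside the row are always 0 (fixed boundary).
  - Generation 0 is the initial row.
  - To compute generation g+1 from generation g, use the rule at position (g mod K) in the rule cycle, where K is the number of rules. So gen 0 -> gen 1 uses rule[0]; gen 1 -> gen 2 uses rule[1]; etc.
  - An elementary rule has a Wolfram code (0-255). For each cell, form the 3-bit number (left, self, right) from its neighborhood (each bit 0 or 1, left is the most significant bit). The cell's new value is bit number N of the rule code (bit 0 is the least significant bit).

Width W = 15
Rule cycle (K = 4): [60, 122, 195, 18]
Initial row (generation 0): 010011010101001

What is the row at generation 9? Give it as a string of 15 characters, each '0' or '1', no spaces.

Gen 0: 010011010101001
Gen 1 (rule 60): 011010111111101
Gen 2 (rule 122): 111101100000110
Gen 3 (rule 195): 011100101111010
Gen 4 (rule 18): 100011000000001
Gen 5 (rule 60): 110010100000001
Gen 6 (rule 122): 111101010000010
Gen 7 (rule 195): 011100000111100
Gen 8 (rule 18): 100010001000010
Gen 9 (rule 60): 110011001100011

Answer: 110011001100011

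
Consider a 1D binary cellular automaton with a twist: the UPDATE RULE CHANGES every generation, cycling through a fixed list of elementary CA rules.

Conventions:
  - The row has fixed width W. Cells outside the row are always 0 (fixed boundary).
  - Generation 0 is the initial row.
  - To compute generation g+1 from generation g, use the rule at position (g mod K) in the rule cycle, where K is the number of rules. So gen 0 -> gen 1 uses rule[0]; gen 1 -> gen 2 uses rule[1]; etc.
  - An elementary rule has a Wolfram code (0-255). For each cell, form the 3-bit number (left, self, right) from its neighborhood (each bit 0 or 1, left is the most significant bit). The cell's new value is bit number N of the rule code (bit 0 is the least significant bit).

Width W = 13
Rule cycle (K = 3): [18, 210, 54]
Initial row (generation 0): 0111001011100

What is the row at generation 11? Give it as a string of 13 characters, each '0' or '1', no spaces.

Answer: 0000000000010

Derivation:
Gen 0: 0111001011100
Gen 1 (rule 18): 1000110000010
Gen 2 (rule 210): 0101011000101
Gen 3 (rule 54): 1111100101111
Gen 4 (rule 18): 0000011000000
Gen 5 (rule 210): 0000101100000
Gen 6 (rule 54): 0001110010000
Gen 7 (rule 18): 0010001101000
Gen 8 (rule 210): 0101010100100
Gen 9 (rule 54): 1111111111110
Gen 10 (rule 18): 0000000000001
Gen 11 (rule 210): 0000000000010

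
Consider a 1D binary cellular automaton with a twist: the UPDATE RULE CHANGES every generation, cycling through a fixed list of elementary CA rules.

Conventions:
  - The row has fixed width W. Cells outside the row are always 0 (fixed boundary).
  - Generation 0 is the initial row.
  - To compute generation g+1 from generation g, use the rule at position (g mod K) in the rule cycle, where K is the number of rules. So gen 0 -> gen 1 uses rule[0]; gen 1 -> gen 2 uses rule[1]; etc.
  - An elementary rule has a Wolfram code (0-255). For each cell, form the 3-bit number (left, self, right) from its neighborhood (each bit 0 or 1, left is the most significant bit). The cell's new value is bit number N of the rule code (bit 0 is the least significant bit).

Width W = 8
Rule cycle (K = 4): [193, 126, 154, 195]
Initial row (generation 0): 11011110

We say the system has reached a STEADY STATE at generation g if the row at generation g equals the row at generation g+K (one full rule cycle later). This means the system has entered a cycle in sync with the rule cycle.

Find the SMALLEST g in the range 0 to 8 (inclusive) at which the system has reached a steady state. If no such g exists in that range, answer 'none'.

Gen 0: 11011110
Gen 1 (rule 193): 01001110
Gen 2 (rule 126): 11111011
Gen 3 (rule 154): 11110010
Gen 4 (rule 195): 01110100
Gen 5 (rule 193): 00110001
Gen 6 (rule 126): 01111011
Gen 7 (rule 154): 11110010
Gen 8 (rule 195): 01110100
Gen 9 (rule 193): 00110001
Gen 10 (rule 126): 01111011
Gen 11 (rule 154): 11110010
Gen 12 (rule 195): 01110100

Answer: 3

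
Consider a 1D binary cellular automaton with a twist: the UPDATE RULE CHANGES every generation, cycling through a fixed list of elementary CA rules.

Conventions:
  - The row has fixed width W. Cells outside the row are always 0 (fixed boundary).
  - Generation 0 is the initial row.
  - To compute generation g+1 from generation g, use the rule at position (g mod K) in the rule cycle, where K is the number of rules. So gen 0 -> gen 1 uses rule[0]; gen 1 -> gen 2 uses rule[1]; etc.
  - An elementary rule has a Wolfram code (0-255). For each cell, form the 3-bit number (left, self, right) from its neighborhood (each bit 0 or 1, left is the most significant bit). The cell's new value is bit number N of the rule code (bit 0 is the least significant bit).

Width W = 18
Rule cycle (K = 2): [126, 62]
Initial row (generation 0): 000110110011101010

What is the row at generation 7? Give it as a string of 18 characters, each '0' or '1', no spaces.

Gen 0: 000110110011101010
Gen 1 (rule 126): 001111111110111111
Gen 2 (rule 62): 011000000001100000
Gen 3 (rule 126): 111100000011110000
Gen 4 (rule 62): 100010000110001000
Gen 5 (rule 126): 110111001111011100
Gen 6 (rule 62): 101100111000110010
Gen 7 (rule 126): 111111101101111111

Answer: 111111101101111111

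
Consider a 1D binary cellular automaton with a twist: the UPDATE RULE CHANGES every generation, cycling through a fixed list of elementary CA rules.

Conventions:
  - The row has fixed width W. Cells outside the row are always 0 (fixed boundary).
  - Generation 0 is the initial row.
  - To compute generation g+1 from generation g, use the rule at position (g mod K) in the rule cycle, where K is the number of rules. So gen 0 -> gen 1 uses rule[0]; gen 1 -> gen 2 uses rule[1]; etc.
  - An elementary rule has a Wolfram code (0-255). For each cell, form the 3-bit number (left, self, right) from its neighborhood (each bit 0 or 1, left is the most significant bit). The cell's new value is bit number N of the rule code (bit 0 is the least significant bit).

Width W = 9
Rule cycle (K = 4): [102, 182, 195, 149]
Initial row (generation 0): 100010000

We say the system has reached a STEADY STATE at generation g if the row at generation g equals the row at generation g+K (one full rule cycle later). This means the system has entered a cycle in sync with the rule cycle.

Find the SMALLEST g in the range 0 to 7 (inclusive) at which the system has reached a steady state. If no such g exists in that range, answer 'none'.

Answer: 6

Derivation:
Gen 0: 100010000
Gen 1 (rule 102): 100110000
Gen 2 (rule 182): 111001000
Gen 3 (rule 195): 011010011
Gen 4 (rule 149): 000011000
Gen 5 (rule 102): 000101000
Gen 6 (rule 182): 001111100
Gen 7 (rule 195): 110111101
Gen 8 (rule 149): 000011001
Gen 9 (rule 102): 000101011
Gen 10 (rule 182): 001111100
Gen 11 (rule 195): 110111101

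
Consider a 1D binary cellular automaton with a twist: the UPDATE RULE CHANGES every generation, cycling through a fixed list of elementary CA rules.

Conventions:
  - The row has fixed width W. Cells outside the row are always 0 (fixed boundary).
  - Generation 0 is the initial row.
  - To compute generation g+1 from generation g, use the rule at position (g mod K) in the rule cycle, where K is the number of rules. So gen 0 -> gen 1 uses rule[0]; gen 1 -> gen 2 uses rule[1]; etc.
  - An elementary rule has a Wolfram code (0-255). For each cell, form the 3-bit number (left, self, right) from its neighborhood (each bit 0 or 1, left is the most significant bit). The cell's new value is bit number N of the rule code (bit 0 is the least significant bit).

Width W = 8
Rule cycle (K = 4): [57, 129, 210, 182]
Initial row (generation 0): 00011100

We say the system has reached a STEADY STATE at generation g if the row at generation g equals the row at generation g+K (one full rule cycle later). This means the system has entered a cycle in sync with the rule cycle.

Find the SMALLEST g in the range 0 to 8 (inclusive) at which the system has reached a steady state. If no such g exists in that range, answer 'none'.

Answer: none

Derivation:
Gen 0: 00011100
Gen 1 (rule 57): 11010011
Gen 2 (rule 129): 00000000
Gen 3 (rule 210): 00000000
Gen 4 (rule 182): 00000000
Gen 5 (rule 57): 11111111
Gen 6 (rule 129): 01111110
Gen 7 (rule 210): 10111111
Gen 8 (rule 182): 11011110
Gen 9 (rule 57): 10110001
Gen 10 (rule 129): 00000100
Gen 11 (rule 210): 00001010
Gen 12 (rule 182): 00011111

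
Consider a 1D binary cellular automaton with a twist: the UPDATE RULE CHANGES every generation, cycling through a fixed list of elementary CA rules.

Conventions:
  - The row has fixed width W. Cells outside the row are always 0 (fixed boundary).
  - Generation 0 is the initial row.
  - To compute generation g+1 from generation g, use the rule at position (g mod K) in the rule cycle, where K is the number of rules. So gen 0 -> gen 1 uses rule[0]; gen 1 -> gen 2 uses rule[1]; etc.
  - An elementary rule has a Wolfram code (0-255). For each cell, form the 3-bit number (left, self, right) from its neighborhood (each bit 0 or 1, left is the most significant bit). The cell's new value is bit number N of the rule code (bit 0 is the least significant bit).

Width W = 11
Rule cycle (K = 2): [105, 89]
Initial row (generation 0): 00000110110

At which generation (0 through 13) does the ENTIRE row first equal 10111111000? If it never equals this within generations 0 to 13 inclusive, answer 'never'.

Answer: never

Derivation:
Gen 0: 00000110110
Gen 1 (rule 105): 11110111110
Gen 2 (rule 89): 10010100011
Gen 3 (rule 105): 00001001011
Gen 4 (rule 89): 11100100011
Gen 5 (rule 105): 10100001011
Gen 6 (rule 89): 00011100011
Gen 7 (rule 105): 11010101011
Gen 8 (rule 89): 11000000011
Gen 9 (rule 105): 11011111011
Gen 10 (rule 89): 11010001011
Gen 11 (rule 105): 11100100111
Gen 12 (rule 89): 10110010101
Gen 13 (rule 105): 01110001010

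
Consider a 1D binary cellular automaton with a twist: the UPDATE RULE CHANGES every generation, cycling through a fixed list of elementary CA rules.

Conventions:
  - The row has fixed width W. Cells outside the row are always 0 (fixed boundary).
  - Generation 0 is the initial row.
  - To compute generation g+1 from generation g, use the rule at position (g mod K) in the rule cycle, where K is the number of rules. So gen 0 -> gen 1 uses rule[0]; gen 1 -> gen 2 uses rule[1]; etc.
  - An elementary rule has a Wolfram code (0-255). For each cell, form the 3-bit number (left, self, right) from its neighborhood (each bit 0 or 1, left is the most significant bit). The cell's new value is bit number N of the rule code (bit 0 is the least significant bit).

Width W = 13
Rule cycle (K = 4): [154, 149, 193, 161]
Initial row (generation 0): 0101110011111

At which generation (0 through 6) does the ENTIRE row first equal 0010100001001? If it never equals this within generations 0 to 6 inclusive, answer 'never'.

Answer: 4

Derivation:
Gen 0: 0101110011111
Gen 1 (rule 154): 1001101111110
Gen 2 (rule 149): 1100000111101
Gen 3 (rule 193): 0101110011100
Gen 4 (rule 161): 0010100001001
Gen 5 (rule 154): 0100010010110
Gen 6 (rule 149): 0111011010001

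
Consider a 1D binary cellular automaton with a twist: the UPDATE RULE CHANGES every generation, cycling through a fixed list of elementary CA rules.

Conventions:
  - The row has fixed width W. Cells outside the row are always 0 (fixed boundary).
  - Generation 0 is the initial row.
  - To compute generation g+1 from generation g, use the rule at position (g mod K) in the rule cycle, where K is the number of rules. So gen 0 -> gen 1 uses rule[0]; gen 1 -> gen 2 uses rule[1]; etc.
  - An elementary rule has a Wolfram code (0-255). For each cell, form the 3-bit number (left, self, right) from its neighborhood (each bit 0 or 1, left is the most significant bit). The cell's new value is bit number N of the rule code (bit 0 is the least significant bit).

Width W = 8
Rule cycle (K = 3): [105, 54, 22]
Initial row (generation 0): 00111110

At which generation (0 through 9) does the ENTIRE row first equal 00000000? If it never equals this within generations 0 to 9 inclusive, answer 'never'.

Gen 0: 00111110
Gen 1 (rule 105): 10100010
Gen 2 (rule 54): 11110111
Gen 3 (rule 22): 00000000
Gen 4 (rule 105): 11111111
Gen 5 (rule 54): 00000000
Gen 6 (rule 22): 00000000
Gen 7 (rule 105): 11111111
Gen 8 (rule 54): 00000000
Gen 9 (rule 22): 00000000

Answer: 3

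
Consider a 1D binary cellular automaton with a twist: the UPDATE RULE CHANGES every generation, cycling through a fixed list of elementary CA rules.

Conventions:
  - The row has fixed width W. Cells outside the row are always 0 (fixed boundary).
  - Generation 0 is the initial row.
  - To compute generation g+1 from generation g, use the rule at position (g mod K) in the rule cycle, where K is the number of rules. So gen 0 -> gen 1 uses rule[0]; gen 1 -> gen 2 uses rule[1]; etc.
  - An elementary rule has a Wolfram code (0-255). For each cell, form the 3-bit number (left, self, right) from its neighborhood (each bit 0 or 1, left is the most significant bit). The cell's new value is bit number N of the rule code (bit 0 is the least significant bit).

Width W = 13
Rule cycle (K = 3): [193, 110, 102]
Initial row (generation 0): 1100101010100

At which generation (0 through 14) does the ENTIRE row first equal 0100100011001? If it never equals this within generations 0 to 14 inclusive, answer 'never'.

Answer: 12

Derivation:
Gen 0: 1100101010100
Gen 1 (rule 193): 0100000000001
Gen 2 (rule 110): 1100000000011
Gen 3 (rule 102): 0100000000101
Gen 4 (rule 193): 0001111110000
Gen 5 (rule 110): 0011000010000
Gen 6 (rule 102): 0101000110000
Gen 7 (rule 193): 0000010010111
Gen 8 (rule 110): 0000110111101
Gen 9 (rule 102): 0001011000111
Gen 10 (rule 193): 1100001010011
Gen 11 (rule 110): 1100011110111
Gen 12 (rule 102): 0100100011001
Gen 13 (rule 193): 0000001001000
Gen 14 (rule 110): 0000011011000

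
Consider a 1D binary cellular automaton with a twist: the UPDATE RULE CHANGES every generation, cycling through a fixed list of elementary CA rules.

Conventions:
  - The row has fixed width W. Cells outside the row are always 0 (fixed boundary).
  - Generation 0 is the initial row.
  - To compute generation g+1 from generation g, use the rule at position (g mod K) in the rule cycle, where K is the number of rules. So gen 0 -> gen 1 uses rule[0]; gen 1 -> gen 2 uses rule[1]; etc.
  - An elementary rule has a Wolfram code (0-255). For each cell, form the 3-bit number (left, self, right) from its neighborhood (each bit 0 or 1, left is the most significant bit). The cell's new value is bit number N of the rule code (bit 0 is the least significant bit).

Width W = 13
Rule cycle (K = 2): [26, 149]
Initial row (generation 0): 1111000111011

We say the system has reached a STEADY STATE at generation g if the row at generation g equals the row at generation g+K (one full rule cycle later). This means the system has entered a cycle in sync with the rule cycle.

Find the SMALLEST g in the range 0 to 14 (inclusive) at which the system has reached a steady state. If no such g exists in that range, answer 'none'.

Gen 0: 1111000111011
Gen 1 (rule 26): 1000101100010
Gen 2 (rule 149): 1110100011011
Gen 3 (rule 26): 1000010110010
Gen 4 (rule 149): 1111010001011
Gen 5 (rule 26): 1000001010010
Gen 6 (rule 149): 1111101011011
Gen 7 (rule 26): 1000000010010
Gen 8 (rule 149): 1111111011011
Gen 9 (rule 26): 1000000010010
Gen 10 (rule 149): 1111111011011
Gen 11 (rule 26): 1000000010010
Gen 12 (rule 149): 1111111011011
Gen 13 (rule 26): 1000000010010
Gen 14 (rule 149): 1111111011011
Gen 15 (rule 26): 1000000010010
Gen 16 (rule 149): 1111111011011

Answer: 7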